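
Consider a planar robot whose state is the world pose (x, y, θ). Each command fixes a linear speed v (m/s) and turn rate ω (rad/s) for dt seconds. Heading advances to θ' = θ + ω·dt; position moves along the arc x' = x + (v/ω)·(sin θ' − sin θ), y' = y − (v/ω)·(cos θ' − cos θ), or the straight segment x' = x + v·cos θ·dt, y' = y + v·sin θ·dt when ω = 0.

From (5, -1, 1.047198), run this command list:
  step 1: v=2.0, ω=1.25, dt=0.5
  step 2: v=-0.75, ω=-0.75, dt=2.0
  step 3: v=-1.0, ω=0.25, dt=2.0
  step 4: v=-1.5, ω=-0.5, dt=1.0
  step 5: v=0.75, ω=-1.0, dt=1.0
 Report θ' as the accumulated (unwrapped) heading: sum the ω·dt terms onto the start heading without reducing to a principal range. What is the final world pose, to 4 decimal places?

(1.9040, -2.7753, -0.8278)

step 1: θ'=1.6722 (R=1.6000) → pose (5.2061, -0.0380, 1.6722)
step 2: θ'=0.1722 (R=1.0000) → pose (4.3826, -1.1245, 0.1722)
step 3: θ'=0.6722 (R=-4.0000) → pose (2.5772, -1.9355, 0.6722)
step 4: θ'=0.1722 (R=3.0000) → pose (1.2231, -2.5438, 0.1722)
step 5: θ'=-0.8278 (R=-0.7500) → pose (1.9040, -2.7753, -0.8278)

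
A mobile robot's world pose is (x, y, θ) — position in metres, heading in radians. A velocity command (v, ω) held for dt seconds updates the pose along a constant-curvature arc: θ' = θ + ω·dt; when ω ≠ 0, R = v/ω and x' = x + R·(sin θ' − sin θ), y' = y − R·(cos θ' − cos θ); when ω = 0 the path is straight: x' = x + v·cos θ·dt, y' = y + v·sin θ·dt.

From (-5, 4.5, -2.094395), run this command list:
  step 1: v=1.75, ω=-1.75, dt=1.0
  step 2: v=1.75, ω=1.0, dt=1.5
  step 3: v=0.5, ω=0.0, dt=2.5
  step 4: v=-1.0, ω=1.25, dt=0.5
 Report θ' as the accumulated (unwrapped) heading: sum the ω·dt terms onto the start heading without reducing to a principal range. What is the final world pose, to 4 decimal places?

(-9.5500, 3.6707, -1.7194)

step 1: θ'=-3.8444 (R=-1.0000) → pose (-6.5124, 4.2370, -3.8444)
step 2: θ'=-2.3444 (R=1.7500) → pose (-8.8955, 4.1244, -2.3444)
step 3: θ'=-2.3444 (straight) → pose (-9.7689, 3.2302, -2.3444)
step 4: θ'=-1.7194 (R=-0.8000) → pose (-9.5500, 3.6707, -1.7194)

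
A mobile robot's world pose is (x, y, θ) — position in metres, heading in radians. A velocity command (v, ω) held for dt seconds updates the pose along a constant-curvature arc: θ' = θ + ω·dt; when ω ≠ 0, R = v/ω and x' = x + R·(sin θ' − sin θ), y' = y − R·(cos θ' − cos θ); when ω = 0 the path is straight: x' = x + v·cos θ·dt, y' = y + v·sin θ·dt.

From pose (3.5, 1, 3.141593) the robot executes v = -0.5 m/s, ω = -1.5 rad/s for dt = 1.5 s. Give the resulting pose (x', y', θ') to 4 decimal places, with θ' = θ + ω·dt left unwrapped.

(3.7594, 0.4573, 0.8916)

θ' = 3.1416 + -1.5·1.5 = 0.8916
R = v/ω = -0.5/-1.5 = 0.3333
x' = 3.5 + 0.3333·(sin 0.8916 − sin 3.1416) = 3.7594
y' = 1 − 0.3333·(cos 0.8916 − cos 3.1416) = 0.4573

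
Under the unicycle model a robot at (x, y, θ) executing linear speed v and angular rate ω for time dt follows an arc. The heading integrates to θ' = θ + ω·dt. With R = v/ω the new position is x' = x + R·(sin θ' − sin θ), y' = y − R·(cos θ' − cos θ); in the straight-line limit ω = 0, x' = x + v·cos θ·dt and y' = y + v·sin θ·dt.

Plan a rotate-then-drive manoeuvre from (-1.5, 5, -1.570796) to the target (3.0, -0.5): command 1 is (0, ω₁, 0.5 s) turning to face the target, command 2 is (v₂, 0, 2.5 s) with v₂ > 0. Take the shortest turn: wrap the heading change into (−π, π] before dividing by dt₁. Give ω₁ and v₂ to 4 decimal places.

ω₁ = 1.3715, v₂ = 2.8425

heading to target = atan2(-0.5−5, 3−-1.5) = -0.8851
Δθ = wrap(-0.8851 − -1.5708) = 0.6857; ω₁ = Δθ/dt₁ = 1.3715
distance = √((3−-1.5)² + (-0.5−5)²) = 7.1063; v₂ = distance/dt₂ = 2.8425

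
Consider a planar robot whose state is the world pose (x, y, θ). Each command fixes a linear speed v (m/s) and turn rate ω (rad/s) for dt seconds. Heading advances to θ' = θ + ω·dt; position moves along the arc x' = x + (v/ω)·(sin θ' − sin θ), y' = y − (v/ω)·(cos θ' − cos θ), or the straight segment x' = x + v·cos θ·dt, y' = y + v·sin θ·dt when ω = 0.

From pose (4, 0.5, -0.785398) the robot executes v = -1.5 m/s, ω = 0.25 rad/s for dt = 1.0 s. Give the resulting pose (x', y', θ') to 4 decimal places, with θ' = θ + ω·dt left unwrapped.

(2.8185, 1.4178, -0.5354)

θ' = -0.7854 + 0.25·1.0 = -0.5354
R = v/ω = -1.5/0.25 = -6.0000
x' = 4 + -6.0000·(sin -0.5354 − sin -0.7854) = 2.8185
y' = 0.5 − -6.0000·(cos -0.5354 − cos -0.7854) = 1.4178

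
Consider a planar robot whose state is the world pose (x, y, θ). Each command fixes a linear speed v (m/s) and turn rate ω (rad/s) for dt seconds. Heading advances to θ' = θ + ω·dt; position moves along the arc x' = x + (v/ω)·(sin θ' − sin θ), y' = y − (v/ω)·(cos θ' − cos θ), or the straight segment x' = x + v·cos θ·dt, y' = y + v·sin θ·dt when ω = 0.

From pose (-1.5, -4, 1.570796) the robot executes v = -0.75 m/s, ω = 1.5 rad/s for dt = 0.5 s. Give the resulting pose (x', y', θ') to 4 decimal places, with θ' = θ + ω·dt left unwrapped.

(-1.3658, -4.3408, 2.3208)

θ' = 1.5708 + 1.5·0.5 = 2.3208
R = v/ω = -0.75/1.5 = -0.5000
x' = -1.5 + -0.5000·(sin 2.3208 − sin 1.5708) = -1.3658
y' = -4 − -0.5000·(cos 2.3208 − cos 1.5708) = -4.3408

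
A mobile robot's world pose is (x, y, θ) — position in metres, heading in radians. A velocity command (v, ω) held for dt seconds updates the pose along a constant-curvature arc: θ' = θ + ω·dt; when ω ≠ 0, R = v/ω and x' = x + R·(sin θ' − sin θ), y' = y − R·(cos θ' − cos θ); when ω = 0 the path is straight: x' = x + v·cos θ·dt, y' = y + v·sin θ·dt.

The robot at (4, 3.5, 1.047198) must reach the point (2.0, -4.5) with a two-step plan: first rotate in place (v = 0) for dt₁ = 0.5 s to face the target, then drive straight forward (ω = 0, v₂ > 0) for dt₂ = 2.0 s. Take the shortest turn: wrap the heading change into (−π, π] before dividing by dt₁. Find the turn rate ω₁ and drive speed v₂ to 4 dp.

heading to target = atan2(-4.5−3.5, 2−4) = -1.8158
Δθ = wrap(-1.8158 − 1.0472) = -2.8630; ω₁ = Δθ/dt₁ = -5.7259
distance = √((2−4)² + (-4.5−3.5)²) = 8.2462; v₂ = distance/dt₂ = 4.1231

ω₁ = -5.7259, v₂ = 4.1231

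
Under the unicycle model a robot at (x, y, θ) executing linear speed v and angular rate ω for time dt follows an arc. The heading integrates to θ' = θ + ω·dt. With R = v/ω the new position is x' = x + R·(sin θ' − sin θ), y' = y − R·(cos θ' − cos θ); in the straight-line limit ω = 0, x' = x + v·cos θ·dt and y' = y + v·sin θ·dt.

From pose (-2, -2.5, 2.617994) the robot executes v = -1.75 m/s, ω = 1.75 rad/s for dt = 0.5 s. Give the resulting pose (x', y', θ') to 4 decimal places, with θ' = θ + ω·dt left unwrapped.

θ' = 2.6180 + 1.75·0.5 = 3.4930
R = v/ω = -1.75/1.75 = -1.0000
x' = -2 + -1.0000·(sin 3.4930 − sin 2.6180) = -1.1558
y' = -2.5 − -1.0000·(cos 3.4930 − cos 2.6180) = -2.5729

(-1.1558, -2.5729, 3.4930)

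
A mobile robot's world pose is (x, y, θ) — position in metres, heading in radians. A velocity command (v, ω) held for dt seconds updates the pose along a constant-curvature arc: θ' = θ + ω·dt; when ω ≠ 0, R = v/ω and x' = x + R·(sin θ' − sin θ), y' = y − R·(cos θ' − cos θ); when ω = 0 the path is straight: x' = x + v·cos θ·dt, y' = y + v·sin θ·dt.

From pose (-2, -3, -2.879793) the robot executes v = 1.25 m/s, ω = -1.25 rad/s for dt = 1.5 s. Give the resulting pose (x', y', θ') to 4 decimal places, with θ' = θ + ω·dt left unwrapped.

θ' = -2.8798 + -1.25·1.5 = -4.7548
R = v/ω = 1.25/-1.25 = -1.0000
x' = -2 + -1.0000·(sin -4.7548 − sin -2.8798) = -3.2579
y' = -3 − -1.0000·(cos -4.7548 − cos -2.8798) = -1.9917

(-3.2579, -1.9917, -4.7548)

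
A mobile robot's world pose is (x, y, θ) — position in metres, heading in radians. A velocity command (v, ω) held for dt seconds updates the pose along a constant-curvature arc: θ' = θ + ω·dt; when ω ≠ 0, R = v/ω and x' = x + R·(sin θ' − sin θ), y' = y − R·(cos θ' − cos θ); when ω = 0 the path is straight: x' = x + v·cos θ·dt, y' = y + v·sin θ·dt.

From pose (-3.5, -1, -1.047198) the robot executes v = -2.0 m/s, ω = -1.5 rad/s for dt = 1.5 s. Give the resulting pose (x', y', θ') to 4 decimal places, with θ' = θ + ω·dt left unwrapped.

θ' = -1.0472 + -1.5·1.5 = -3.2972
R = v/ω = -2.0/-1.5 = 1.3333
x' = -3.5 + 1.3333·(sin -3.2972 − sin -1.0472) = -2.1387
y' = -1 − 1.3333·(cos -3.2972 − cos -1.0472) = 0.9839

(-2.1387, 0.9839, -3.2972)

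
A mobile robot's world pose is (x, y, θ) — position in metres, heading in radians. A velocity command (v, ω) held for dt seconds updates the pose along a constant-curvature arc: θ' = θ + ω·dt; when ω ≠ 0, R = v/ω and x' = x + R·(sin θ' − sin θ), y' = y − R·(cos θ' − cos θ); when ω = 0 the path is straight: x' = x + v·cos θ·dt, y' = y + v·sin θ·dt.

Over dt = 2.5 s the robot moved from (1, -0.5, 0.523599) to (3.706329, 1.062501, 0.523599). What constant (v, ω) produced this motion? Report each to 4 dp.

v = 1.2500, ω = 0.0000

Δθ = 0.523599 − 0.523599 = 0.000000
ω = Δθ/dt = 0.000000/2.5 = 0.0000
ω = 0 → v = (Δx·cos θ + Δy·sin θ)/dt = 1.2500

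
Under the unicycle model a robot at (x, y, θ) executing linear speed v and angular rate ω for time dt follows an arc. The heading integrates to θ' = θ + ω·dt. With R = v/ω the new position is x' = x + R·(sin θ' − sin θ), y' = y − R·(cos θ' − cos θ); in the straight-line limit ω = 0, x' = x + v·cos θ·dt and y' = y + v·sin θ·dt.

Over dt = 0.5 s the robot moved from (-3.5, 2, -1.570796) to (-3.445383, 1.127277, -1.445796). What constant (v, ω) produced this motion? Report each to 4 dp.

v = 1.7500, ω = 0.2500

Δθ = -1.445796 − -1.570796 = 0.125000
ω = Δθ/dt = 0.125000/0.5 = 0.2500
R = −Δy/(cos θ' − cos θ) = 7.0000
v = R·ω = 7.0000·0.2500 = 1.7500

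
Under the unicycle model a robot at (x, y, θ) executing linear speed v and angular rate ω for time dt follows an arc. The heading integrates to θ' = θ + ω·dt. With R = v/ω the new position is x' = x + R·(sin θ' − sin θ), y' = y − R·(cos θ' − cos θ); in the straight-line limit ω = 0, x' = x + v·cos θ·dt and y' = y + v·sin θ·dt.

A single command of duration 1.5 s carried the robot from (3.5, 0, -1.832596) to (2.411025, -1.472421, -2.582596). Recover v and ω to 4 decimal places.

Δθ = -2.582596 − -1.832596 = -0.750000
ω = Δθ/dt = -0.750000/1.5 = -0.5000
R = −Δy/(cos θ' − cos θ) = -2.5000
v = R·ω = -2.5000·-0.5000 = 1.2500

v = 1.2500, ω = -0.5000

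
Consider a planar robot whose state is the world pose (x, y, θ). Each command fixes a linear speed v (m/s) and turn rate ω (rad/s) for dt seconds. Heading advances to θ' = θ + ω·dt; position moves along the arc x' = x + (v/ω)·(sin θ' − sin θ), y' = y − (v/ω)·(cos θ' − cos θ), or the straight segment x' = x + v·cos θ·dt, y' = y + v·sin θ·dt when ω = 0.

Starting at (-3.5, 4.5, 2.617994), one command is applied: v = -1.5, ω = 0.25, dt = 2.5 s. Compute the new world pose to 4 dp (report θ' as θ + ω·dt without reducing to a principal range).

(0.1074, 3.7270, 3.2430)

θ' = 2.6180 + 0.25·2.5 = 3.2430
R = v/ω = -1.5/0.25 = -6.0000
x' = -3.5 + -6.0000·(sin 3.2430 − sin 2.6180) = 0.1074
y' = 4.5 − -6.0000·(cos 3.2430 − cos 2.6180) = 3.7270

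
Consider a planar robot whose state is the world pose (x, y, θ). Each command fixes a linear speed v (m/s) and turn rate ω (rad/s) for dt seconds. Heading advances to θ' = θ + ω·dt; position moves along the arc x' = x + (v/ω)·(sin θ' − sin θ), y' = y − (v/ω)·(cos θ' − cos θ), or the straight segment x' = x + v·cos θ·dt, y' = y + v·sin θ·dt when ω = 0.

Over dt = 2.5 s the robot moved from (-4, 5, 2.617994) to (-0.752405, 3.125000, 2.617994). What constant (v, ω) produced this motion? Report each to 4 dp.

Δθ = 2.617994 − 2.617994 = 0.000000
ω = Δθ/dt = 0.000000/2.5 = 0.0000
ω = 0 → v = (Δx·cos θ + Δy·sin θ)/dt = -1.5000

v = -1.5000, ω = 0.0000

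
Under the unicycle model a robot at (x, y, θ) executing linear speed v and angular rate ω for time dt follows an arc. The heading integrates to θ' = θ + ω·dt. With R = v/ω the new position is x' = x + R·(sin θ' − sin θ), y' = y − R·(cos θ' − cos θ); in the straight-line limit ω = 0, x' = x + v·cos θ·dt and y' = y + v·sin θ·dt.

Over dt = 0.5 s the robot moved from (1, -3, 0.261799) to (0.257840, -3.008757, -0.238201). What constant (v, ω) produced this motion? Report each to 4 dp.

Δθ = -0.238201 − 0.261799 = -0.500000
ω = Δθ/dt = -0.500000/0.5 = -1.0000
R = Δx/(sin θ' − sin θ) = 1.5000
v = R·ω = 1.5000·-1.0000 = -1.5000

v = -1.5000, ω = -1.0000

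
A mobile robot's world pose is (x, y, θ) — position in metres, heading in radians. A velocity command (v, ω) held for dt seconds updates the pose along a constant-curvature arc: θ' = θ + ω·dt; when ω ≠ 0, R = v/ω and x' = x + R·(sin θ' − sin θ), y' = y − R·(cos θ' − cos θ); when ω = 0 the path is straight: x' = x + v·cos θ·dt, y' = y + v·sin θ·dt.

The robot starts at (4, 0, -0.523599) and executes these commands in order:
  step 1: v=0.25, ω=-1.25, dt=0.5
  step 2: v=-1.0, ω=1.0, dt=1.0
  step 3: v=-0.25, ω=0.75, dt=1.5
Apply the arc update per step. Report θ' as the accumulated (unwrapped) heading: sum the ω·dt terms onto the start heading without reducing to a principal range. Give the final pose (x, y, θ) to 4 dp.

step 1: θ'=-1.1486 (R=-0.2000) → pose (4.0824, -0.0913, -1.1486)
step 2: θ'=-0.1486 (R=-1.0000) → pose (3.3183, 0.4880, -0.1486)
step 3: θ'=0.9764 (R=-0.3333) → pose (2.9928, 0.3450, 0.9764)

(2.9928, 0.3450, 0.9764)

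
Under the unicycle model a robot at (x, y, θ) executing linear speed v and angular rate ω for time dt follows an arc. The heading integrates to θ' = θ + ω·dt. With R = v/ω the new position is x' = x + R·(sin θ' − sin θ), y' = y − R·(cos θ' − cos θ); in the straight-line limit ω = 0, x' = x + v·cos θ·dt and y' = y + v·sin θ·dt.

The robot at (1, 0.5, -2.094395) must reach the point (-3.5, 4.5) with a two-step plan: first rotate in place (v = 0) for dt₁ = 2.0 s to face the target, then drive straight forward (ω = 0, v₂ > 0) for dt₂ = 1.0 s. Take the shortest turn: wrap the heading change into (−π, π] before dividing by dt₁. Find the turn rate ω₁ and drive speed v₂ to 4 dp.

heading to target = atan2(4.5−0.5, -3.5−1) = 2.4150
Δθ = wrap(2.4150 − -2.0944) = -1.7738; ω₁ = Δθ/dt₁ = -0.8869
distance = √((-3.5−1)² + (4.5−0.5)²) = 6.0208; v₂ = distance/dt₂ = 6.0208

ω₁ = -0.8869, v₂ = 6.0208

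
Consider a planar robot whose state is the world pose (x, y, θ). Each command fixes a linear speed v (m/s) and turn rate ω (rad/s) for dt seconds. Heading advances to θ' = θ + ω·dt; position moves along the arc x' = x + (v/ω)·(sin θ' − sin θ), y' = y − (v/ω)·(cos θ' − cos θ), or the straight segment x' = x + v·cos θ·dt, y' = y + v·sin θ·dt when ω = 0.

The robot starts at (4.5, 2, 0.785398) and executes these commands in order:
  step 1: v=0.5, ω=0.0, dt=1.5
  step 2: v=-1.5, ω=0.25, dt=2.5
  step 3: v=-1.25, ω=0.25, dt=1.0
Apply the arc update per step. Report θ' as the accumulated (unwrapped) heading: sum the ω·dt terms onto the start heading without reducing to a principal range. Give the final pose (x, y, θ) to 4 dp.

step 1: θ'=0.7854 (straight) → pose (5.0303, 2.5303, 0.7854)
step 2: θ'=1.4104 (R=-6.0000) → pose (3.3500, -0.7540, 1.4104)
step 3: θ'=1.6604 (R=-5.0000) → pose (3.3059, -2.0000, 1.6604)

(3.3059, -2.0000, 1.6604)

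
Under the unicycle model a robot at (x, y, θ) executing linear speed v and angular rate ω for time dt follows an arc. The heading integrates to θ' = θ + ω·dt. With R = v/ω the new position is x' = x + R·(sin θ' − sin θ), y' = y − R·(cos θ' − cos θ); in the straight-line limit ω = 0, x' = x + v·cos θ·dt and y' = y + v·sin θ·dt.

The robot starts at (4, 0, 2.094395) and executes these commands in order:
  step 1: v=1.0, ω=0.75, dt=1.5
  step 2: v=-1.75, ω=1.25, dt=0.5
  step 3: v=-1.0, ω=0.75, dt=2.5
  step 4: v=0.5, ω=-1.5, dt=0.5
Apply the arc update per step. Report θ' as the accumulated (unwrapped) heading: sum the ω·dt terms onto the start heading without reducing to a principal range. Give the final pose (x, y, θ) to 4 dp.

step 1: θ'=3.2194 (R=1.3333) → pose (2.7417, 0.6626, 3.2194)
step 2: θ'=3.8444 (R=-1.4000) → pose (3.5378, 0.9902, 3.8444)
step 3: θ'=5.7194 (R=-1.3333) → pose (3.3885, 3.1345, 5.7194)
step 4: θ'=4.9694 (R=-0.3333) → pose (3.5327, 2.9375, 4.9694)

(3.5327, 2.9375, 4.9694)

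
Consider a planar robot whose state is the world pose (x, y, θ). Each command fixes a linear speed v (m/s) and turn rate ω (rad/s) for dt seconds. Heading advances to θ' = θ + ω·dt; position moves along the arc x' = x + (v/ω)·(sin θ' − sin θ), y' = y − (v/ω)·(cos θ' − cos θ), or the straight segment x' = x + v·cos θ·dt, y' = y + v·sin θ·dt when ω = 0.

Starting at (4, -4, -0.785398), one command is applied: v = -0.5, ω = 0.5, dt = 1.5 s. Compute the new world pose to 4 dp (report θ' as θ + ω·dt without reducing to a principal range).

θ' = -0.7854 + 0.5·1.5 = -0.0354
R = v/ω = -0.5/0.5 = -1.0000
x' = 4 + -1.0000·(sin -0.0354 − sin -0.7854) = 3.3283
y' = -4 − -1.0000·(cos -0.0354 − cos -0.7854) = -3.7077

(3.3283, -3.7077, -0.0354)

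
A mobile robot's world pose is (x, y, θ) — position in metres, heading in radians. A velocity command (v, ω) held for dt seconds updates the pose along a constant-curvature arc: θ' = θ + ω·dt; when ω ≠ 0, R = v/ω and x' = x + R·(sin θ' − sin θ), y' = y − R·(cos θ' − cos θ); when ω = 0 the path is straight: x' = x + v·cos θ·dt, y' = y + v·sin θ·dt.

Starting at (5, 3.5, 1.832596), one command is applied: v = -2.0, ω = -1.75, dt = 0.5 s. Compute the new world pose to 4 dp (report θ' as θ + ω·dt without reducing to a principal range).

θ' = 1.8326 + -1.75·0.5 = 0.9576
R = v/ω = -2.0/-1.75 = 1.1429
x' = 5 + 1.1429·(sin 0.9576 − sin 1.8326) = 4.8307
y' = 3.5 − 1.1429·(cos 0.9576 − cos 1.8326) = 2.5465

(4.8307, 2.5465, 0.9576)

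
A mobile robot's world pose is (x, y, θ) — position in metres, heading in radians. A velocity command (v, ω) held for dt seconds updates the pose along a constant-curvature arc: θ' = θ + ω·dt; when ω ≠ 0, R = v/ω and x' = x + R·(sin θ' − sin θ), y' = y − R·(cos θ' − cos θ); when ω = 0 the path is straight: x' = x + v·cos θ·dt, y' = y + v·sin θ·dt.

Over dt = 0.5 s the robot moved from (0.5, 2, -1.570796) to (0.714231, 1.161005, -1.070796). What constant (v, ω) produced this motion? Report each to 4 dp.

Δθ = -1.070796 − -1.570796 = 0.500000
ω = Δθ/dt = 0.500000/0.5 = 1.0000
R = −Δy/(cos θ' − cos θ) = 1.7500
v = R·ω = 1.7500·1.0000 = 1.7500

v = 1.7500, ω = 1.0000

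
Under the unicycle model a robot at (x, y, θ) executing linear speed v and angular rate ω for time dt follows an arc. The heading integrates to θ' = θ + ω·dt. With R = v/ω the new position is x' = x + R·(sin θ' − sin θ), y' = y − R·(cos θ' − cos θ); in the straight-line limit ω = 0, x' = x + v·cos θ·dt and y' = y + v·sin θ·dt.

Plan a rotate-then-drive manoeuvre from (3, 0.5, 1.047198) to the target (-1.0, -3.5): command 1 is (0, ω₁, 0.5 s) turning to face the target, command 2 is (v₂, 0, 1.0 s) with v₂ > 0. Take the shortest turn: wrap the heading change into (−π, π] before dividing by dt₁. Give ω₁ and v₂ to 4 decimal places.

ω₁ = 5.7596, v₂ = 5.6569

heading to target = atan2(-3.5−0.5, -1−3) = -2.3562
Δθ = wrap(-2.3562 − 1.0472) = 2.8798; ω₁ = Δθ/dt₁ = 5.7596
distance = √((-1−3)² + (-3.5−0.5)²) = 5.6569; v₂ = distance/dt₂ = 5.6569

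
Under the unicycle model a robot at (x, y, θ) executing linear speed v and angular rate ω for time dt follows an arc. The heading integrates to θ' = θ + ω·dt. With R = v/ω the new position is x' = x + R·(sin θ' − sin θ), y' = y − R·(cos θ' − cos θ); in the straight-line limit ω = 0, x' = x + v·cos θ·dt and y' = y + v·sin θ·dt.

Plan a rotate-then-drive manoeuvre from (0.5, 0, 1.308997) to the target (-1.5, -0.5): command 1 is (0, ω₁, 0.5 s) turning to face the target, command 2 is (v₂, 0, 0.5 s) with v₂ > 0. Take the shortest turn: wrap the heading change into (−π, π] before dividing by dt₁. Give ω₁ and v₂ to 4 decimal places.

ω₁ = 4.1551, v₂ = 4.1231

heading to target = atan2(-0.5−0, -1.5−0.5) = -2.8966
Δθ = wrap(-2.8966 − 1.3090) = 2.0776; ω₁ = Δθ/dt₁ = 4.1551
distance = √((-1.5−0.5)² + (-0.5−0)²) = 2.0616; v₂ = distance/dt₂ = 4.1231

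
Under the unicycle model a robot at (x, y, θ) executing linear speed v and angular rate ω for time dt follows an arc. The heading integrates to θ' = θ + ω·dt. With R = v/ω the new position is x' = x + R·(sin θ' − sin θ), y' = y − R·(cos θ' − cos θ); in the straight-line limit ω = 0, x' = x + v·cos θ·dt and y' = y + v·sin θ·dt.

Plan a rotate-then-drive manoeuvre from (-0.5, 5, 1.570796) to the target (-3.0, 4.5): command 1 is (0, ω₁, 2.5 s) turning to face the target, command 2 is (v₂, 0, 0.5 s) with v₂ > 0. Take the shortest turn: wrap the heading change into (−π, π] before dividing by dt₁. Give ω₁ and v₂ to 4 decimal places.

heading to target = atan2(4.5−5, -3−-0.5) = -2.9442
Δθ = wrap(-2.9442 − 1.5708) = 1.7682; ω₁ = Δθ/dt₁ = 0.7073
distance = √((-3−-0.5)² + (4.5−5)²) = 2.5495; v₂ = distance/dt₂ = 5.0990

ω₁ = 0.7073, v₂ = 5.0990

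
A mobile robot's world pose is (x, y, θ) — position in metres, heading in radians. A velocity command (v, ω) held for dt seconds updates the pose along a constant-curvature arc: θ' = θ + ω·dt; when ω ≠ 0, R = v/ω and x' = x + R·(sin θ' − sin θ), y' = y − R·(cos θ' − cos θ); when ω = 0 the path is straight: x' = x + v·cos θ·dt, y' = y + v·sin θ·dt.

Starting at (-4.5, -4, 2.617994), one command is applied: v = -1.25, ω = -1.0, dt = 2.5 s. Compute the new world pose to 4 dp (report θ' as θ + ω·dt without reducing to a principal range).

(-4.9778, -6.3238, 0.1180)

θ' = 2.6180 + -1.0·2.5 = 0.1180
R = v/ω = -1.25/-1.0 = 1.2500
x' = -4.5 + 1.2500·(sin 0.1180 − sin 2.6180) = -4.9778
y' = -4 − 1.2500·(cos 0.1180 − cos 2.6180) = -6.3238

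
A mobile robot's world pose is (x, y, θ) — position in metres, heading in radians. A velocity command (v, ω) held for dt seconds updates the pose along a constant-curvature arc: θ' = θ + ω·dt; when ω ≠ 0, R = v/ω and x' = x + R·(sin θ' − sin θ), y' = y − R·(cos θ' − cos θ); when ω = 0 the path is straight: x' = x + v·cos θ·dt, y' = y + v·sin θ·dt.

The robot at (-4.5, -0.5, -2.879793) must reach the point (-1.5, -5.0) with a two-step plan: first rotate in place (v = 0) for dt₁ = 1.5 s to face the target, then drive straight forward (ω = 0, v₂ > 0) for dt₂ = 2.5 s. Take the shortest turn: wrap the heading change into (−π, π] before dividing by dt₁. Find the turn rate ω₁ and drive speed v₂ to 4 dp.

heading to target = atan2(-5−-0.5, -1.5−-4.5) = -0.9828
Δθ = wrap(-0.9828 − -2.8798) = 1.8970; ω₁ = Δθ/dt₁ = 1.2647
distance = √((-1.5−-4.5)² + (-5−-0.5)²) = 5.4083; v₂ = distance/dt₂ = 2.1633

ω₁ = 1.2647, v₂ = 2.1633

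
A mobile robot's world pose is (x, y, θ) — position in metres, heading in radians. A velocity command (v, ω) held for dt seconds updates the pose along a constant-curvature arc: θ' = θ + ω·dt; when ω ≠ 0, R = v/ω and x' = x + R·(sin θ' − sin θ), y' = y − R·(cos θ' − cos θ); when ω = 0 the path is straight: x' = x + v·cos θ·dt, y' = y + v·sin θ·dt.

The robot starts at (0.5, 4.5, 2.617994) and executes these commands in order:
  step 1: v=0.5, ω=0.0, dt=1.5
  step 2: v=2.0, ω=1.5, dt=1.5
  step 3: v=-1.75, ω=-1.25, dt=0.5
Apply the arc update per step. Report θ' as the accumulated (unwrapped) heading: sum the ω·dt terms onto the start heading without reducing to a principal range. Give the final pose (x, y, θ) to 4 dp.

(-1.9989, 4.3639, 4.2430)

step 1: θ'=2.6180 (straight) → pose (-0.1495, 4.8750, 2.6180)
step 2: θ'=4.8680 (R=1.3333) → pose (-2.1334, 3.5137, 4.8680)
step 3: θ'=4.2430 (R=1.4000) → pose (-1.9989, 4.3639, 4.2430)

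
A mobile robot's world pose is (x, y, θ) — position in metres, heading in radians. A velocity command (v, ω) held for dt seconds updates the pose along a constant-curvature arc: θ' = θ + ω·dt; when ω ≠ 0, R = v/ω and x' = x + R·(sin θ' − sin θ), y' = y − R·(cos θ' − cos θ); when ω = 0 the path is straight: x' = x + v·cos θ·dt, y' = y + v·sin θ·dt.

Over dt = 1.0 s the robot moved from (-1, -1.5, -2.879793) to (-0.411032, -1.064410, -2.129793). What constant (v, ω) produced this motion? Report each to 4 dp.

Δθ = -2.129793 − -2.879793 = 0.750000
ω = Δθ/dt = 0.750000/1.0 = 0.7500
R = Δx/(sin θ' − sin θ) = -1.0000
v = R·ω = -1.0000·0.7500 = -0.7500

v = -0.7500, ω = 0.7500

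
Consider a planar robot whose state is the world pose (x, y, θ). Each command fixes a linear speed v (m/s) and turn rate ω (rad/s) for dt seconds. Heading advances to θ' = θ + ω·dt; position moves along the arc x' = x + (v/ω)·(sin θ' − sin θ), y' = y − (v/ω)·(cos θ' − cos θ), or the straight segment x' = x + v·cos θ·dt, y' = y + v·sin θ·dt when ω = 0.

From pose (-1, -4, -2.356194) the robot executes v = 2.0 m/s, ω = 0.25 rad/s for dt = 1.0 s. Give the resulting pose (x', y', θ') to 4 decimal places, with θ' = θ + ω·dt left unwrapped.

θ' = -2.3562 + 0.25·1.0 = -2.1062
R = v/ω = 2.0/0.25 = 8.0000
x' = -1 + 8.0000·(sin -2.1062 − sin -2.3562) = -2.2237
y' = -4 − 8.0000·(cos -2.1062 − cos -2.3562) = -5.5754

(-2.2237, -5.5754, -2.1062)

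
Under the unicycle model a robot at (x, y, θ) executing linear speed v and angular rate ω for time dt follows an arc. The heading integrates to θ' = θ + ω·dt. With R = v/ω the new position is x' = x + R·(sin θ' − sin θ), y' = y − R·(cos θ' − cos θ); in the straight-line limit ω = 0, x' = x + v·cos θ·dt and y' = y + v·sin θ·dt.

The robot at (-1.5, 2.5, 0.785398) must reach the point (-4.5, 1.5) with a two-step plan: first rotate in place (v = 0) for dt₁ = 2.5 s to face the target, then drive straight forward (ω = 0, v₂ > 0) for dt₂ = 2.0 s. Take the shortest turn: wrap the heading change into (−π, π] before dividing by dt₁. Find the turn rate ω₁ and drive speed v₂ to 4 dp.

ω₁ = 1.0712, v₂ = 1.5811

heading to target = atan2(1.5−2.5, -4.5−-1.5) = -2.8198
Δθ = wrap(-2.8198 − 0.7854) = 2.6779; ω₁ = Δθ/dt₁ = 1.0712
distance = √((-4.5−-1.5)² + (1.5−2.5)²) = 3.1623; v₂ = distance/dt₂ = 1.5811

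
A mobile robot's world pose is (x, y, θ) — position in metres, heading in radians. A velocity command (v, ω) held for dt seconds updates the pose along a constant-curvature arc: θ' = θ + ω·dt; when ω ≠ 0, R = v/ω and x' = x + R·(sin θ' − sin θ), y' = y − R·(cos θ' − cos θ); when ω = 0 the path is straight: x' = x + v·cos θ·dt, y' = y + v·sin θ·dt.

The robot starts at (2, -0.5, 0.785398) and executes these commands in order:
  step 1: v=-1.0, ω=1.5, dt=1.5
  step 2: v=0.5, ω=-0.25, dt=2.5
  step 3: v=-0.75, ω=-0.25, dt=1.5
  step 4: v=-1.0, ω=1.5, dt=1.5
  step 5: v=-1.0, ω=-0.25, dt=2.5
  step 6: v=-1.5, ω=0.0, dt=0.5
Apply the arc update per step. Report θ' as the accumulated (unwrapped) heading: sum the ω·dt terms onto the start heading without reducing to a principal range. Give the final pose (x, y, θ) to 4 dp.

(5.4675, 0.1883, 3.6604)

step 1: θ'=3.0354 (R=-0.6667) → pose (2.4007, -1.6343, 3.0354)
step 2: θ'=2.4104 (R=-2.0000) → pose (1.2772, -1.1343, 2.4104)
step 3: θ'=2.0354 (R=3.0000) → pose (1.9559, -2.0233, 2.0354)
step 4: θ'=4.2854 (R=-0.6667) → pose (3.1587, -2.0006, 4.2854)
step 5: θ'=3.6604 (R=4.0000) → pose (4.8162, -0.1835, 3.6604)
step 6: θ'=3.6604 (straight) → pose (5.4675, 0.1883, 3.6604)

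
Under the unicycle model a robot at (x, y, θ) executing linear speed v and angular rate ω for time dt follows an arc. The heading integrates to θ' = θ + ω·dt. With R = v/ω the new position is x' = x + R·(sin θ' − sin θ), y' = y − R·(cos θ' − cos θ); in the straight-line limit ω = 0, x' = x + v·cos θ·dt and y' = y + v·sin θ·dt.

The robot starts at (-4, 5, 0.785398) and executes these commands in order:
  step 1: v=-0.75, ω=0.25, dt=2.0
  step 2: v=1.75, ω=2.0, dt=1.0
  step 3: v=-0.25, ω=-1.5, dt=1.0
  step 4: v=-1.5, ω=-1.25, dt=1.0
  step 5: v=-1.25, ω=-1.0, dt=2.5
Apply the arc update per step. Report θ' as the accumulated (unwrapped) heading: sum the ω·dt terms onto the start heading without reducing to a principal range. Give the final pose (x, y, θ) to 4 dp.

(-7.8879, 4.9732, -1.9646)

step 1: θ'=1.2854 (R=-3.0000) → pose (-4.7573, 3.7233, 1.2854)
step 2: θ'=3.2854 (R=0.8750) → pose (-5.7223, 4.8356, 3.2854)
step 3: θ'=1.7854 (R=0.1667) → pose (-5.5356, 4.7062, 1.7854)
step 4: θ'=0.5354 (R=1.2000) → pose (-6.0959, 3.4185, 0.5354)
step 5: θ'=-1.9646 (R=1.2500) → pose (-7.8879, 4.9732, -1.9646)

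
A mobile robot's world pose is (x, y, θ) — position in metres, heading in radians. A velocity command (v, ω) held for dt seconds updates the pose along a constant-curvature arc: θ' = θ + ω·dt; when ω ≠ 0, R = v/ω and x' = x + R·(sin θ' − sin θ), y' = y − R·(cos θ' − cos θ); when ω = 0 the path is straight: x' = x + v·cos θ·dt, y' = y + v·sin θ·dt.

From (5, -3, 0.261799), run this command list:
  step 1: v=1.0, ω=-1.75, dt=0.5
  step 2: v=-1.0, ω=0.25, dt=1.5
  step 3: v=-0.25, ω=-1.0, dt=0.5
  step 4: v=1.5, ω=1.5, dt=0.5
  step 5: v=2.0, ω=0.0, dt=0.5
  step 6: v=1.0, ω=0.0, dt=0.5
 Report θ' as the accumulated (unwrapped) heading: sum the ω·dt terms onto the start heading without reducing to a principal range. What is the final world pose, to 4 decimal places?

step 1: θ'=-0.6132 (R=-0.5714) → pose (5.4767, -3.0846, -0.6132)
step 2: θ'=-0.2382 (R=-4.0000) → pose (4.1186, -2.4688, -0.2382)
step 3: θ'=-0.7382 (R=0.2500) → pose (4.0094, -2.4108, -0.7382)
step 4: θ'=0.0118 (R=1.0000) → pose (4.6941, -2.6711, 0.0118)
step 5: θ'=0.0118 (straight) → pose (5.6940, -2.6593, 0.0118)
step 6: θ'=0.0118 (straight) → pose (6.1940, -2.6534, 0.0118)

(6.1940, -2.6534, 0.0118)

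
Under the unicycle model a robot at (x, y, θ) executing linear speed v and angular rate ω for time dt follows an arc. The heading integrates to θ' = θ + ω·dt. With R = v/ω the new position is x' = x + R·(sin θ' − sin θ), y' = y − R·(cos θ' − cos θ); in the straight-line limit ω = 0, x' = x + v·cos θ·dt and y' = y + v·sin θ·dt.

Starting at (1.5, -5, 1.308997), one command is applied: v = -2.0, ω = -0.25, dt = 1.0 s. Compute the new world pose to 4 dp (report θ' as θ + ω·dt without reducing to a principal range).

(0.7475, -6.8474, 1.0590)

θ' = 1.3090 + -0.25·1.0 = 1.0590
R = v/ω = -2.0/-0.25 = 8.0000
x' = 1.5 + 8.0000·(sin 1.0590 − sin 1.3090) = 0.7475
y' = -5 − 8.0000·(cos 1.0590 − cos 1.3090) = -6.8474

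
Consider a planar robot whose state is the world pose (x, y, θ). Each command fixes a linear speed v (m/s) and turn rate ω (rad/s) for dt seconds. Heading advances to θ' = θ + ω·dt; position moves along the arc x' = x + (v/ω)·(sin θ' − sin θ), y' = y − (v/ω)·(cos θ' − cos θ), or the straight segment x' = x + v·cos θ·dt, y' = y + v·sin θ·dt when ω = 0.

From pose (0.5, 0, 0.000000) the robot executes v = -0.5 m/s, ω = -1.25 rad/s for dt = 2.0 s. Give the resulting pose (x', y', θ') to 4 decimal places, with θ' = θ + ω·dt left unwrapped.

(0.2606, 0.7205, -2.5000)

θ' = 0.0000 + -1.25·2.0 = -2.5000
R = v/ω = -0.5/-1.25 = 0.4000
x' = 0.5 + 0.4000·(sin -2.5000 − sin 0.0000) = 0.2606
y' = 0 − 0.4000·(cos -2.5000 − cos 0.0000) = 0.7205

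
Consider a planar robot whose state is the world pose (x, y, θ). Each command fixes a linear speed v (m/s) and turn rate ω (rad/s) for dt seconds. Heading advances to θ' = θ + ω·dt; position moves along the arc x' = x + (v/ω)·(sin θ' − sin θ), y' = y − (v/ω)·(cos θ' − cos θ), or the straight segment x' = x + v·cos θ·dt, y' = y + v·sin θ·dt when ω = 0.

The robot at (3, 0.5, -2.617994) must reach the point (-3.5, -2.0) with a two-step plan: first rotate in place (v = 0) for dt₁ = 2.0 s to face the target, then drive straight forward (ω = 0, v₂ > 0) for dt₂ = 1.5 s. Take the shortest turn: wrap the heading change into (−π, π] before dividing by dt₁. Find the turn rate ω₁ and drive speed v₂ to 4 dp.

heading to target = atan2(-2−0.5, -3.5−3) = -2.7744
Δθ = wrap(-2.7744 − -2.6180) = -0.1564; ω₁ = Δθ/dt₁ = -0.0782
distance = √((-3.5−3)² + (-2−0.5)²) = 6.9642; v₂ = distance/dt₂ = 4.6428

ω₁ = -0.0782, v₂ = 4.6428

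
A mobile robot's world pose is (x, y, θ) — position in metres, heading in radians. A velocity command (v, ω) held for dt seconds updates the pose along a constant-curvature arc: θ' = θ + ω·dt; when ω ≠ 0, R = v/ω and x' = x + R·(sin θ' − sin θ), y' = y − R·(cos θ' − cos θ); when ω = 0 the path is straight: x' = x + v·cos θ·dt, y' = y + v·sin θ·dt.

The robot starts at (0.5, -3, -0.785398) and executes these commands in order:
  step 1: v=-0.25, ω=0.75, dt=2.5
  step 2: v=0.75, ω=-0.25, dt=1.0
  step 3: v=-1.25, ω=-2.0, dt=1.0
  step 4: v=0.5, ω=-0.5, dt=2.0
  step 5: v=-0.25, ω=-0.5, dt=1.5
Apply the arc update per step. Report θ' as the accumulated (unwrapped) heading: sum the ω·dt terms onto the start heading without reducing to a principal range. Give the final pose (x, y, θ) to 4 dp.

step 1: θ'=1.0896 (R=-0.3333) → pose (-0.0312, -3.0814, 1.0896)
step 2: θ'=0.8396 (R=-3.0000) → pose (0.3950, -2.4667, 0.8396)
step 3: θ'=-1.1604 (R=0.6250) → pose (-0.6433, -2.2987, -1.1604)
step 4: θ'=-2.1604 (R=-1.0000) → pose (-0.7291, -3.2537, -2.1604)
step 5: θ'=-2.9104 (R=0.5000) → pose (-0.4281, -3.0450, -2.9104)

(-0.4281, -3.0450, -2.9104)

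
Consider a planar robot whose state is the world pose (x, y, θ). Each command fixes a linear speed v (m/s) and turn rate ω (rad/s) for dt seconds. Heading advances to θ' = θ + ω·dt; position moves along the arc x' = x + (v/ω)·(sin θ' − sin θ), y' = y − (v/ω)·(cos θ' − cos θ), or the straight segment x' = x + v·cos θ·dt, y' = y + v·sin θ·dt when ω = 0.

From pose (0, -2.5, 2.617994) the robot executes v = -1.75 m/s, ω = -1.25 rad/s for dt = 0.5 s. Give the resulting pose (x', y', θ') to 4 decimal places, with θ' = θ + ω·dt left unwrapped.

θ' = 2.6180 + -1.25·0.5 = 1.9930
R = v/ω = -1.75/-1.25 = 1.4000
x' = 0 + 1.4000·(sin 1.9930 − sin 2.6180) = 0.5771
y' = -2.5 − 1.4000·(cos 1.9930 − cos 2.6180) = -3.1388

(0.5771, -3.1388, 1.9930)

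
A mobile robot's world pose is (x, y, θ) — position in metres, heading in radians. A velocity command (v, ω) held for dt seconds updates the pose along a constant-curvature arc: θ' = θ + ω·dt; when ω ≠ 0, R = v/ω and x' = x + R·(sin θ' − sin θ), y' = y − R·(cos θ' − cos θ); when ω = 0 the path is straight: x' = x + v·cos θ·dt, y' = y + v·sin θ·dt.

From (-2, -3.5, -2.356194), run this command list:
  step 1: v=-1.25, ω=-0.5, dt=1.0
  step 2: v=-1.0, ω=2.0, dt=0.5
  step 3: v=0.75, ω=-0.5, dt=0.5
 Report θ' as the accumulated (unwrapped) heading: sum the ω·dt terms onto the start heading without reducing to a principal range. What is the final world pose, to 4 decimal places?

(-0.7463, -2.8729, -2.1062)

step 1: θ'=-2.8562 (R=2.5000) → pose (-0.9361, -2.8689, -2.8562)
step 2: θ'=-1.8562 (R=-0.5000) → pose (-0.5971, -2.5299, -1.8562)
step 3: θ'=-2.1062 (R=-1.5000) → pose (-0.7463, -2.8729, -2.1062)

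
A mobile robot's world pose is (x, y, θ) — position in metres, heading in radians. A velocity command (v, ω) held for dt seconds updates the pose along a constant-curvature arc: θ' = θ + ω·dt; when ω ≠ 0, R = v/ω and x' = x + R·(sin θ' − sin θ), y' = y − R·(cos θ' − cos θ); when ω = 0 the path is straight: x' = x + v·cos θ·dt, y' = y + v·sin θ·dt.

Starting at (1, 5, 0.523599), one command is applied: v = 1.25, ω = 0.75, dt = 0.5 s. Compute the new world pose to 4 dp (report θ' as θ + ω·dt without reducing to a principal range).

θ' = 0.5236 + 0.75·0.5 = 0.8986
R = v/ω = 1.25/0.75 = 1.6667
x' = 1 + 1.6667·(sin 0.8986 − sin 0.5236) = 1.4708
y' = 5 − 1.6667·(cos 0.8986 − cos 0.5236) = 5.4055

(1.4708, 5.4055, 0.8986)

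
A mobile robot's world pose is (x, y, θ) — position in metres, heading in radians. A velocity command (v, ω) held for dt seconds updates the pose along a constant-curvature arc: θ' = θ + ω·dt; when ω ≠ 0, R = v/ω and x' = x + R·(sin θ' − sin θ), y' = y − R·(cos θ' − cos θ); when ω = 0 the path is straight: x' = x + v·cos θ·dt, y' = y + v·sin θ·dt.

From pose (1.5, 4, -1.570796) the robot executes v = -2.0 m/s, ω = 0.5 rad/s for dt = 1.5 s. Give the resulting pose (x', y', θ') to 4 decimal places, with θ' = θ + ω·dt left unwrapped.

(0.4268, 6.7266, -0.8208)

θ' = -1.5708 + 0.5·1.5 = -0.8208
R = v/ω = -2.0/0.5 = -4.0000
x' = 1.5 + -4.0000·(sin -0.8208 − sin -1.5708) = 0.4268
y' = 4 − -4.0000·(cos -0.8208 − cos -1.5708) = 6.7266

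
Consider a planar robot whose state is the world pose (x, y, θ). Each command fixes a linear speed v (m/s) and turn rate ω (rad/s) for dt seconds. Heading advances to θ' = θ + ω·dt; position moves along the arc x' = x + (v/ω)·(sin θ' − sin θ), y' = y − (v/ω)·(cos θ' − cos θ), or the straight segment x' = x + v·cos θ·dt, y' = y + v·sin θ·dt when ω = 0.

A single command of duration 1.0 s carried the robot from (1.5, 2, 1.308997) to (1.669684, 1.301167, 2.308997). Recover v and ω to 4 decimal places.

Δθ = 2.308997 − 1.308997 = 1.000000
ω = Δθ/dt = 1.000000/1.0 = 1.0000
R = −Δy/(cos θ' − cos θ) = -0.7500
v = R·ω = -0.7500·1.0000 = -0.7500

v = -0.7500, ω = 1.0000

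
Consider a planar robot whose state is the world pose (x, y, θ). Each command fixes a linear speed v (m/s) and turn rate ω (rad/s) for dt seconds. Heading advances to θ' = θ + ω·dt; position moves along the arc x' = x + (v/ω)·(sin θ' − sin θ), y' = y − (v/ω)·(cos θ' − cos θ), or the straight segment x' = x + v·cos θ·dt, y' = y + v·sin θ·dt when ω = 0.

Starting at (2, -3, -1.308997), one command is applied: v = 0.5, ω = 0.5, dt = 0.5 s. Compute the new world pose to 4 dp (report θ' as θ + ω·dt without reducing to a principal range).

(2.0941, -3.2309, -1.0590)

θ' = -1.3090 + 0.5·0.5 = -1.0590
R = v/ω = 0.5/0.5 = 1.0000
x' = 2 + 1.0000·(sin -1.0590 − sin -1.3090) = 2.0941
y' = -3 − 1.0000·(cos -1.0590 − cos -1.3090) = -3.2309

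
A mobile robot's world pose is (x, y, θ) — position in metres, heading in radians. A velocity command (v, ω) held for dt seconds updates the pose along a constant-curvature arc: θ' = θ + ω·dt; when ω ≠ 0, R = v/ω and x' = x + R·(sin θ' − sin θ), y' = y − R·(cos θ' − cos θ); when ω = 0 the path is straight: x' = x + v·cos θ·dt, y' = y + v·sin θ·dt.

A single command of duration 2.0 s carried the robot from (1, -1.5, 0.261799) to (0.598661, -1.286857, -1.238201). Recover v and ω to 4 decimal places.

v = -0.2500, ω = -0.7500

Δθ = -1.238201 − 0.261799 = -1.500000
ω = Δθ/dt = -1.500000/2.0 = -0.7500
R = Δx/(sin θ' − sin θ) = 0.3333
v = R·ω = 0.3333·-0.7500 = -0.2500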